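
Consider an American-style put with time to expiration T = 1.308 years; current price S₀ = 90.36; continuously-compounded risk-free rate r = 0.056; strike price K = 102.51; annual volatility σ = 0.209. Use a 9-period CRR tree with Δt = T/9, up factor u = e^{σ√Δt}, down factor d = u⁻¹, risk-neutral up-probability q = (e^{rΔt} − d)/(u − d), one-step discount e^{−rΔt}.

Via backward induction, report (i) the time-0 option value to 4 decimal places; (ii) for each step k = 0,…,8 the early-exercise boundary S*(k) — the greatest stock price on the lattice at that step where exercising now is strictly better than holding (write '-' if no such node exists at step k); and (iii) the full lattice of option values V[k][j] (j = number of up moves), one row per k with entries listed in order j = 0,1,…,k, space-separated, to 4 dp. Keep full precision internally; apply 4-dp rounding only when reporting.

params: Δt=0.14533 u=1.08294 d=0.92342 q=0.53132 e^(-rΔt)=0.99189
t_9 payoffs: 58.3987 50.7784 41.8418 31.3612 19.0702 4.6559 0.0000 0.0000 0.0000 0.0000
t_8: node(8,0) S=47.7697 payoff=54.7403 vs cont=53.9094 → 54.7403 [stop]  node(8,1) S=56.0220 payoff=46.4880 vs cont=45.6571 → 46.4880 [stop]  node(8,2) S=65.6999 payoff=36.8101 vs cont=35.9792 → 36.8101 [stop]  node(8,3) S=77.0496 payoff=25.4604 vs cont=24.6295 → 25.4604 [stop]  node(8,4) S=90.3600 payoff=12.1500 vs cont=11.3191 → 12.1500 [stop]  node(8,5) S=105.9698 payoff=0.0000 vs cont=2.1644 → 2.1644 [wait]  node(8,6) S=124.2762 payoff=0.0000 vs cont=0.0000 → 0.0000 [wait]  node(8,7) S=145.7451 payoff=0.0000 vs cont=0.0000 → 0.0000 [wait]  node(8,8) S=170.9228 payoff=0.0000 vs cont=0.0000 → 0.0000 [wait]  ⇒ S*(8)=90.3600
t_7: node(7,0) S=51.7316 payoff=50.7784 vs cont=49.9475 → 50.7784 [stop]  node(7,1) S=60.6682 payoff=41.8418 vs cont=41.0108 → 41.8418 [stop]  node(7,2) S=71.1488 payoff=31.3612 vs cont=30.5303 → 31.3612 [stop]  node(7,3) S=83.4398 payoff=19.0702 vs cont=18.2393 → 19.0702 [stop]  node(7,4) S=97.8541 payoff=4.6559 vs cont=6.7890 → 6.7890 [wait]  node(7,5) S=114.7586 payoff=0.0000 vs cont=1.0062 → 1.0062 [wait]  node(7,6) S=134.5832 payoff=0.0000 vs cont=0.0000 → 0.0000 [wait]  node(7,7) S=157.8327 payoff=0.0000 vs cont=0.0000 → 0.0000 [wait]  ⇒ S*(7)=83.4398
t_6: node(6,0) S=56.0220 payoff=46.4880 vs cont=45.6571 → 46.4880 [stop]  node(6,1) S=65.6999 payoff=36.8101 vs cont=35.9792 → 36.8101 [stop]  node(6,2) S=77.0496 payoff=25.4604 vs cont=24.6295 → 25.4604 [stop]  node(6,3) S=90.3600 payoff=12.1500 vs cont=12.4433 → 12.4433 [wait]  node(6,4) S=105.9698 payoff=0.0000 vs cont=3.6864 → 3.6864 [wait]  node(6,5) S=124.2762 payoff=0.0000 vs cont=0.4678 → 0.4678 [wait]  node(6,6) S=145.7451 payoff=0.0000 vs cont=0.0000 → 0.0000 [wait]  ⇒ S*(6)=77.0496
t_5: node(5,0) S=60.6682 payoff=41.8418 vs cont=41.0108 → 41.8418 [stop]  node(5,1) S=71.1488 payoff=31.3612 vs cont=30.5303 → 31.3612 [stop]  node(5,2) S=83.4398 payoff=19.0702 vs cont=18.3939 → 19.0702 [stop]  node(5,3) S=97.8541 payoff=4.6559 vs cont=7.7274 → 7.7274 [wait]  node(5,4) S=114.7586 payoff=0.0000 vs cont=1.9602 → 1.9602 [wait]  node(5,5) S=134.5832 payoff=0.0000 vs cont=0.2175 → 0.2175 [wait]  ⇒ S*(5)=83.4398
t_4: node(4,0) S=65.6999 payoff=36.8101 vs cont=35.9792 → 36.8101 [stop]  node(4,1) S=77.0496 payoff=25.4604 vs cont=24.6295 → 25.4604 [stop]  node(4,2) S=90.3600 payoff=12.1500 vs cont=12.9378 → 12.9378 [wait]  node(4,3) S=105.9698 payoff=0.0000 vs cont=4.6254 → 4.6254 [wait]  node(4,4) S=124.2762 payoff=0.0000 vs cont=1.0259 → 1.0259 [wait]  ⇒ S*(4)=77.0496
t_3: node(3,0) S=71.1488 payoff=31.3612 vs cont=30.5303 → 31.3612 [stop]  node(3,1) S=83.4398 payoff=19.0702 vs cont=18.6545 → 19.0702 [stop]  node(3,2) S=97.8541 payoff=4.6559 vs cont=8.4522 → 8.4522 [wait]  node(3,3) S=114.7586 payoff=0.0000 vs cont=2.6909 → 2.6909 [wait]  ⇒ S*(3)=83.4398
t_2: node(2,0) S=77.0496 payoff=25.4604 vs cont=24.6295 → 25.4604 [stop]  node(2,1) S=90.3600 payoff=12.1500 vs cont=13.3198 → 13.3198 [wait]  node(2,2) S=105.9698 payoff=0.0000 vs cont=5.3474 → 5.3474 [wait]  ⇒ S*(2)=77.0496
t_1: node(1,0) S=83.4398 payoff=19.0702 vs cont=18.8558 → 19.0702 [stop]  node(1,1) S=97.8541 payoff=4.6559 vs cont=9.0103 → 9.0103 [wait]  ⇒ S*(1)=83.4398
t_0: node(0,0) S=90.3600 payoff=12.1500 vs cont=13.6139 → 13.6139 [wait]  ⇒ S*(0)=-

price = 13.6139
boundary = - 83.4398 77.0496 83.4398 77.0496 83.4398 77.0496 83.4398 90.3600
tree:
13.6139
19.0702 9.0103
25.4604 13.3198 5.3474
31.3612 19.0702 8.4522 2.6909
36.8101 25.4604 12.9378 4.6254 1.0259
41.8418 31.3612 19.0702 7.7274 1.9602 0.2175
46.4880 36.8101 25.4604 12.4433 3.6864 0.4678 0.0000
50.7784 41.8418 31.3612 19.0702 6.7890 1.0062 0.0000 0.0000
54.7403 46.4880 36.8101 25.4604 12.1500 2.1644 0.0000 0.0000 0.0000
58.3987 50.7784 41.8418 31.3612 19.0702 4.6559 0.0000 0.0000 0.0000 0.0000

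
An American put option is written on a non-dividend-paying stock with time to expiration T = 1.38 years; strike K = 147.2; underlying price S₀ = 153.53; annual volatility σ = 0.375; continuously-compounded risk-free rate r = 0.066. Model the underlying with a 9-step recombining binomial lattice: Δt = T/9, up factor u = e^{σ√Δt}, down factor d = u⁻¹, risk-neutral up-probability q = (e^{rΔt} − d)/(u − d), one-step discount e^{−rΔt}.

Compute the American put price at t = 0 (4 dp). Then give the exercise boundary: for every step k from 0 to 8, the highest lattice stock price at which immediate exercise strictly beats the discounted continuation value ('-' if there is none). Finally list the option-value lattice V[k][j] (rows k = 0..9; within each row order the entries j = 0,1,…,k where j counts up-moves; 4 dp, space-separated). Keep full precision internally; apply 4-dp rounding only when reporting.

params: Δt=0.15333 u=1.15817 d=0.86343 q=0.49787 e^(-rΔt)=0.98993
t_9 payoffs: 106.2513 92.2731 73.5233 48.3730 14.6375 0.0000 0.0000 0.0000 0.0000 0.0000
t_8: node(8,0) S=47.4256 payoff=99.7744 vs cont=98.2923 → 99.7744 [stop]  node(8,1) S=63.6148 payoff=83.5852 vs cont=82.1031 → 83.5852 [stop]  node(8,2) S=85.3302 payoff=61.8698 vs cont=60.3876 → 61.8698 [stop]  node(8,3) S=114.4585 payoff=32.7415 vs cont=31.2593 → 32.7415 [stop]  node(8,4) S=153.5300 payoff=0.0000 vs cont=7.2760 → 7.2760 [wait]  node(8,5) S=205.9389 payoff=0.0000 vs cont=0.0000 → 0.0000 [wait]  node(8,6) S=276.2380 payoff=0.0000 vs cont=0.0000 → 0.0000 [wait]  node(8,7) S=370.5345 payoff=0.0000 vs cont=0.0000 → 0.0000 [wait]  node(8,8) S=497.0199 payoff=0.0000 vs cont=0.0000 → 0.0000 [wait]  ⇒ S*(8)=114.4585
t_7: node(7,0) S=54.9269 payoff=92.2731 vs cont=90.7909 → 92.2731 [stop]  node(7,1) S=73.6767 payoff=73.5233 vs cont=72.0411 → 73.5233 [stop]  node(7,2) S=98.8270 payoff=48.3730 vs cont=46.8909 → 48.3730 [stop]  node(7,3) S=132.5625 payoff=14.6375 vs cont=19.8611 → 19.8611 [wait]  node(7,4) S=177.8139 payoff=0.0000 vs cont=3.6167 → 3.6167 [wait]  node(7,5) S=238.5124 payoff=0.0000 vs cont=0.0000 → 0.0000 [wait]  node(7,6) S=319.9308 payoff=0.0000 vs cont=0.0000 → 0.0000 [wait]  node(7,7) S=429.1422 payoff=0.0000 vs cont=0.0000 → 0.0000 [wait]  ⇒ S*(7)=98.8270
t_6: node(6,0) S=63.6148 payoff=83.5852 vs cont=82.1031 → 83.5852 [stop]  node(6,1) S=85.3302 payoff=61.8698 vs cont=60.3876 → 61.8698 [stop]  node(6,2) S=114.4585 payoff=32.7415 vs cont=33.8338 → 33.8338 [wait]  node(6,3) S=153.5300 payoff=0.0000 vs cont=11.6550 → 11.6550 [wait]  node(6,4) S=205.9389 payoff=0.0000 vs cont=1.7978 → 1.7978 [wait]  node(6,5) S=276.2380 payoff=0.0000 vs cont=0.0000 → 0.0000 [wait]  node(6,6) S=370.5345 payoff=0.0000 vs cont=0.0000 → 0.0000 [wait]  ⇒ S*(6)=85.3302
t_5: node(5,0) S=73.6767 payoff=73.5233 vs cont=72.0411 → 73.5233 [stop]  node(5,1) S=98.8270 payoff=48.3730 vs cont=47.4292 → 48.3730 [stop]  node(5,2) S=132.5625 payoff=14.6375 vs cont=22.5623 → 22.5623 [wait]  node(5,3) S=177.8139 payoff=0.0000 vs cont=6.6795 → 6.6795 [wait]  node(5,4) S=238.5124 payoff=0.0000 vs cont=0.8937 → 0.8937 [wait]  node(5,5) S=319.9308 payoff=0.0000 vs cont=0.0000 → 0.0000 [wait]  ⇒ S*(5)=98.8270
t_4: node(4,0) S=85.3302 payoff=61.8698 vs cont=60.3876 → 61.8698 [stop]  node(4,1) S=114.4585 payoff=32.7415 vs cont=35.1651 → 35.1651 [wait]  node(4,2) S=153.5300 payoff=0.0000 vs cont=14.5073 → 14.5073 [wait]  node(4,3) S=205.9389 payoff=0.0000 vs cont=3.7607 → 3.7607 [wait]  node(4,4) S=276.2380 payoff=0.0000 vs cont=0.4442 → 0.4442 [wait]  ⇒ S*(4)=85.3302
t_3: node(3,0) S=98.8270 payoff=48.3730 vs cont=48.0853 → 48.3730 [stop]  node(3,1) S=132.5625 payoff=14.6375 vs cont=24.6297 → 24.6297 [wait]  node(3,2) S=177.8139 payoff=0.0000 vs cont=9.0647 → 9.0647 [wait]  node(3,3) S=238.5124 payoff=0.0000 vs cont=2.0883 → 2.0883 [wait]  ⇒ S*(3)=98.8270
t_2: node(2,0) S=114.4585 payoff=32.7415 vs cont=36.1840 → 36.1840 [wait]  node(2,1) S=153.5300 payoff=0.0000 vs cont=16.7105 → 16.7105 [wait]  node(2,2) S=205.9389 payoff=0.0000 vs cont=5.5351 → 5.5351 [wait]  ⇒ S*(2)=-
t_1: node(1,0) S=132.5625 payoff=14.6375 vs cont=26.2221 → 26.2221 [wait]  node(1,1) S=177.8139 payoff=0.0000 vs cont=11.0344 → 11.0344 [wait]  ⇒ S*(1)=-
t_0: node(0,0) S=153.5300 payoff=0.0000 vs cont=18.4728 → 18.4728 [wait]  ⇒ S*(0)=-

price = 18.4728
boundary = - - - 98.8270 85.3302 98.8270 85.3302 98.8270 114.4585
tree:
18.4728
26.2221 11.0344
36.1840 16.7105 5.5351
48.3730 24.6297 9.0647 2.0883
61.8698 35.1651 14.5073 3.7607 0.4442
73.5233 48.3730 22.5623 6.6795 0.8937 0.0000
83.5852 61.8698 33.8338 11.6550 1.7978 0.0000 0.0000
92.2731 73.5233 48.3730 19.8611 3.6167 0.0000 0.0000 0.0000
99.7744 83.5852 61.8698 32.7415 7.2760 0.0000 0.0000 0.0000 0.0000
106.2513 92.2731 73.5233 48.3730 14.6375 0.0000 0.0000 0.0000 0.0000 0.0000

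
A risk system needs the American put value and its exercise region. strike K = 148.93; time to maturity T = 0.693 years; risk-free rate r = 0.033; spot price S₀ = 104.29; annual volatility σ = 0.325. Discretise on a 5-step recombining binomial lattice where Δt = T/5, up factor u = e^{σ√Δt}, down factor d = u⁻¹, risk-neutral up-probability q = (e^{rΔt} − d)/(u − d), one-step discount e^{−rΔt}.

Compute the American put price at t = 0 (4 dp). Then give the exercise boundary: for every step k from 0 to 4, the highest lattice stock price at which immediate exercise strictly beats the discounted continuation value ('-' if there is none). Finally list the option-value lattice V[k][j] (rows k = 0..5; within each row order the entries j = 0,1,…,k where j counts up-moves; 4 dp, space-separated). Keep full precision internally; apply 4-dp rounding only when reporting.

Δt=0.13860, u=1.12862, d=0.88604, q=0.48869, disc=e^(-rΔt)=0.99544
k=5 terminal: V=max(K-S,0) → 91.9783 76.3861 56.5250 31.2264 0.0000 0.0000
k=4: j=0 S=64.2768 intr=84.6532 cont=83.9736 V=84.6532[EX]; j=1 S=81.8744 intr=67.0556 cont=66.3759 V=67.0556[EX]; j=2 S=104.2900 intr=44.6400 cont=43.9604 V=44.6400[EX]; j=3 S=132.8425 intr=16.0875 cont=15.8936 V=16.0875[EX]; j=4 S=169.2121 intr=0.0000 cont=0.0000 V=0.0000[hold]  S*(4)=132.8425
k=3: j=0 S=72.5439 intr=76.3861 cont=75.7064 V=76.3861[EX]; j=1 S=92.4050 intr=56.5250 cont=55.8454 V=56.5250[EX]; j=2 S=117.7036 intr=31.2264 cont=30.5468 V=31.2264[EX]; j=3 S=149.9285 intr=0.0000 cont=8.1882 V=8.1882[hold]  S*(3)=117.7036
k=2: j=0 S=81.8744 intr=67.0556 cont=66.3759 V=67.0556[EX]; j=1 S=104.2900 intr=44.6400 cont=43.9604 V=44.6400[EX]; j=2 S=132.8425 intr=16.0875 cont=19.8768 V=19.8768[hold]  S*(2)=104.2900
k=1: j=0 S=92.4050 intr=56.5250 cont=55.8454 V=56.5250[EX]; j=1 S=117.7036 intr=31.2264 cont=32.3901 V=32.3901[hold]  S*(1)=92.4050
k=0: j=0 S=104.2900 intr=44.6400 cont=44.5265 V=44.6400[EX]  S*(0)=104.2900

price = 44.6400
boundary = 104.2900 92.4050 104.2900 117.7036 132.8425
tree:
44.6400
56.5250 32.3901
67.0556 44.6400 19.8768
76.3861 56.5250 31.2264 8.1882
84.6532 67.0556 44.6400 16.0875 0.0000
91.9783 76.3861 56.5250 31.2264 0.0000 0.0000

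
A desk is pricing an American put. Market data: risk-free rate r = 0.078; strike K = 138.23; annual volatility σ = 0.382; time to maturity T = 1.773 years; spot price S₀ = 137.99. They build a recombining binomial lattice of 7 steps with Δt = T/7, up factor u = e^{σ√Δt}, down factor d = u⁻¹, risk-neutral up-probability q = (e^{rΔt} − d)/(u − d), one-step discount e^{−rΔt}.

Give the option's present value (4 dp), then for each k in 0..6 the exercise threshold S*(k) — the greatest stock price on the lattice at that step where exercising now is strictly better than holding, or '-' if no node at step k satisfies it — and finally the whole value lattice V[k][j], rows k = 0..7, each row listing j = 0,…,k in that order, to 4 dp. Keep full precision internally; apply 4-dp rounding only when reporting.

Δt=0.25329, u=1.21197, d=0.82510, q=0.50366, disc=e^(-rΔt)=0.98044
k=7 terminal: V=max(K-S,0) → 102.3053 85.4609 60.7184 24.3745 0.0000 0.0000 0.0000 0.0000
k=6: j=0 S=43.5398 intr=94.6902 cont=91.9861 V=94.6902[EX]; j=1 S=63.9548 intr=74.2752 cont=71.5711 V=74.2752[EX]; j=2 S=93.9421 intr=44.2879 cont=41.5837 V=44.2879[EX]; j=3 S=137.9900 intr=0.2400 cont=11.8614 V=11.8614[hold]; j=4 S=202.6911 intr=0.0000 cont=0.0000 V=0.0000[hold]; j=5 S=297.7295 intr=0.0000 cont=0.0000 V=0.0000[hold]; j=6 S=437.3298 intr=0.0000 cont=0.0000 V=0.0000[hold]  S*(6)=93.9421
k=5: j=0 S=52.7691 intr=85.4609 cont=82.7568 V=85.4609[EX]; j=1 S=77.5116 intr=60.7184 cont=58.0143 V=60.7184[EX]; j=2 S=113.8555 intr=24.3745 cont=27.4091 V=27.4091[hold]; j=3 S=167.2404 intr=0.0000 cont=5.7721 V=5.7721[hold]; j=4 S=245.6565 intr=0.0000 cont=0.0000 V=0.0000[hold]; j=5 S=360.8406 intr=0.0000 cont=0.0000 V=0.0000[hold]  S*(5)=77.5116
k=4: j=0 S=63.9548 intr=74.2752 cont=71.5711 V=74.2752[EX]; j=1 S=93.9421 intr=44.2879 cont=43.0822 V=44.2879[EX]; j=2 S=137.9900 intr=0.2400 cont=16.1884 V=16.1884[hold]; j=3 S=202.6911 intr=0.0000 cont=2.8089 V=2.8089[hold]; j=4 S=297.7295 intr=0.0000 cont=0.0000 V=0.0000[hold]  S*(4)=93.9421
k=3: j=0 S=77.5116 intr=60.7184 cont=58.0143 V=60.7184[EX]; j=1 S=113.8555 intr=24.3745 cont=29.5458 V=29.5458[hold]; j=2 S=167.2404 intr=0.0000 cont=9.2649 V=9.2649[hold]; j=3 S=245.6565 intr=0.0000 cont=1.3669 V=1.3669[hold]  S*(3)=77.5116
k=2: j=0 S=93.9421 intr=44.2879 cont=44.1374 V=44.2879[EX]; j=1 S=137.9900 intr=0.2400 cont=18.9530 V=18.9530[hold]; j=2 S=202.6911 intr=0.0000 cont=5.1836 V=5.1836[hold]  S*(2)=93.9421
k=1: j=0 S=113.8555 intr=24.3745 cont=30.9110 V=30.9110[hold]; j=1 S=167.2404 intr=0.0000 cont=11.7828 V=11.7828[hold]  S*(1)=-
k=0: j=0 S=137.9900 intr=0.2400 cont=20.8607 V=20.8607[hold]  S*(0)=-

price = 20.8607
boundary = - - 93.9421 77.5116 93.9421 77.5116 93.9421
tree:
20.8607
30.9110 11.7828
44.2879 18.9530 5.1836
60.7184 29.5458 9.2649 1.3669
74.2752 44.2879 16.1884 2.8089 0.0000
85.4609 60.7184 27.4091 5.7721 0.0000 0.0000
94.6902 74.2752 44.2879 11.8614 0.0000 0.0000 0.0000
102.3053 85.4609 60.7184 24.3745 0.0000 0.0000 0.0000 0.0000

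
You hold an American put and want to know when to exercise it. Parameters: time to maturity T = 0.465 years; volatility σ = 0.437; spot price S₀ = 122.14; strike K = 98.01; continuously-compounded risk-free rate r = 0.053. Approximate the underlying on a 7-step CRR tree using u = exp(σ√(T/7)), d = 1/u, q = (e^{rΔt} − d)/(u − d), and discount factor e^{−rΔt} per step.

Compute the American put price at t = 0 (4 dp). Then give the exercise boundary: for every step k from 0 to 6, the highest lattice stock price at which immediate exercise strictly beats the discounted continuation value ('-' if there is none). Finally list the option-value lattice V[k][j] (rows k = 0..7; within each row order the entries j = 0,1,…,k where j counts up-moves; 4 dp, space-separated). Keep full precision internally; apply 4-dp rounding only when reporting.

params: Δt=0.06643 u=1.11922 d=0.89348 q=0.48750 e^(-rΔt)=0.99649
t_7 payoffs: 42.4897 28.4624 10.8911 0.0000 0.0000 0.0000 0.0000 0.0000
t_6: node(6,0) S=62.1394 payoff=35.8706 vs cont=35.5261 → 35.8706 [stop]  node(6,1) S=77.8390 payoff=20.1710 vs cont=19.8265 → 20.1710 [stop]  node(6,2) S=97.5052 payoff=0.5048 vs cont=5.5621 → 5.5621 [wait]  node(6,3) S=122.1400 payoff=0.0000 vs cont=0.0000 → 0.0000 [wait]  node(6,4) S=152.9989 payoff=0.0000 vs cont=0.0000 → 0.0000 [wait]  node(6,5) S=191.6542 payoff=0.0000 vs cont=0.0000 → 0.0000 [wait]  node(6,6) S=240.0760 payoff=0.0000 vs cont=0.0000 → 0.0000 [wait]  ⇒ S*(6)=77.8390
t_5: node(5,0) S=69.5476 payoff=28.4624 vs cont=28.1179 → 28.4624 [stop]  node(5,1) S=87.1189 payoff=10.8911 vs cont=13.0033 → 13.0033 [wait]  node(5,2) S=109.1297 payoff=0.0000 vs cont=2.8406 → 2.8406 [wait]  node(5,3) S=136.7014 payoff=0.0000 vs cont=0.0000 → 0.0000 [wait]  node(5,4) S=171.2392 payoff=0.0000 vs cont=0.0000 → 0.0000 [wait]  node(5,5) S=214.5031 payoff=0.0000 vs cont=0.0000 → 0.0000 [wait]  ⇒ S*(5)=69.5476
t_4: node(4,0) S=77.8390 payoff=20.1710 vs cont=20.8526 → 20.8526 [wait]  node(4,1) S=97.5052 payoff=0.5048 vs cont=8.0208 → 8.0208 [wait]  node(4,2) S=122.1400 payoff=0.0000 vs cont=1.4507 → 1.4507 [wait]  node(4,3) S=152.9989 payoff=0.0000 vs cont=0.0000 → 0.0000 [wait]  node(4,4) S=191.6542 payoff=0.0000 vs cont=0.0000 → 0.0000 [wait]  ⇒ S*(4)=-
t_3: node(3,0) S=87.1189 payoff=10.8911 vs cont=14.5458 → 14.5458 [wait]  node(3,1) S=109.1297 payoff=0.0000 vs cont=4.8009 → 4.8009 [wait]  node(3,2) S=136.7014 payoff=0.0000 vs cont=0.7409 → 0.7409 [wait]  node(3,3) S=171.2392 payoff=0.0000 vs cont=0.0000 → 0.0000 [wait]  ⇒ S*(3)=-
t_2: node(2,0) S=97.5052 payoff=0.5048 vs cont=9.7608 → 9.7608 [wait]  node(2,1) S=122.1400 payoff=0.0000 vs cont=2.8118 → 2.8118 [wait]  node(2,2) S=152.9989 payoff=0.0000 vs cont=0.3784 → 0.3784 [wait]  ⇒ S*(2)=-
t_1: node(1,0) S=109.1297 payoff=0.0000 vs cont=6.3508 → 6.3508 [wait]  node(1,1) S=136.7014 payoff=0.0000 vs cont=1.6198 → 1.6198 [wait]  ⇒ S*(1)=-
t_0: node(0,0) S=122.1400 payoff=0.0000 vs cont=4.0302 → 4.0302 [wait]  ⇒ S*(0)=-

price = 4.0302
boundary = - - - - - 69.5476 77.8390
tree:
4.0302
6.3508 1.6198
9.7608 2.8118 0.3784
14.5458 4.8009 0.7409 0.0000
20.8526 8.0208 1.4507 0.0000 0.0000
28.4624 13.0033 2.8406 0.0000 0.0000 0.0000
35.8706 20.1710 5.5621 0.0000 0.0000 0.0000 0.0000
42.4897 28.4624 10.8911 0.0000 0.0000 0.0000 0.0000 0.0000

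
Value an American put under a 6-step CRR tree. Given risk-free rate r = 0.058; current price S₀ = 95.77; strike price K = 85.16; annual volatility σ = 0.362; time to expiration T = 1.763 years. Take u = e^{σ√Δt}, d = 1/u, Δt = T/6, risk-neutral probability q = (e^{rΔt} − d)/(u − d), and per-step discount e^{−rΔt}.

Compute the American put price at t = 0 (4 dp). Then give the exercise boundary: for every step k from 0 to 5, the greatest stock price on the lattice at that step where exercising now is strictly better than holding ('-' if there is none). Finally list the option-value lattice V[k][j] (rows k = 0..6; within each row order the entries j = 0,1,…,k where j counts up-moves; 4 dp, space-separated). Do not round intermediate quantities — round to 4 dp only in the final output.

params: Δt=0.29383 u=1.21680 d=0.82183 q=0.49462 e^(-rΔt)=0.98310
t_6 payoffs: 55.6542 41.4734 20.4772 0.0000 0.0000 0.0000 0.0000
t_5: node(5,0) S=35.9027 payoff=49.2573 vs cont=47.8182 → 49.2573 [stop]  node(5,1) S=53.1580 payoff=32.0020 vs cont=30.5630 → 32.0020 [stop]  node(5,2) S=78.7062 payoff=6.4538 vs cont=10.1740 → 10.1740 [wait]  node(5,3) S=116.5332 payoff=0.0000 vs cont=0.0000 → 0.0000 [wait]  node(5,4) S=172.5403 payoff=0.0000 vs cont=0.0000 → 0.0000 [wait]  node(5,5) S=255.4650 payoff=0.0000 vs cont=0.0000 → 0.0000 [wait]  ⇒ S*(5)=53.1580
t_4: node(4,0) S=43.6866 payoff=41.4734 vs cont=40.0344 → 41.4734 [stop]  node(4,1) S=64.6828 payoff=20.4772 vs cont=20.8472 → 20.8472 [wait]  node(4,2) S=95.7700 payoff=0.0000 vs cont=5.0549 → 5.0549 [wait]  node(4,3) S=141.7980 payoff=0.0000 vs cont=0.0000 → 0.0000 [wait]  node(4,4) S=209.9476 payoff=0.0000 vs cont=0.0000 → 0.0000 [wait]  ⇒ S*(4)=43.6866
t_3: node(3,0) S=53.1580 payoff=32.0020 vs cont=30.7429 → 32.0020 [stop]  node(3,1) S=78.7062 payoff=6.4538 vs cont=12.8157 → 12.8157 [wait]  node(3,2) S=116.5332 payoff=0.0000 vs cont=2.5115 → 2.5115 [wait]  node(3,3) S=172.5403 payoff=0.0000 vs cont=0.0000 → 0.0000 [wait]  ⇒ S*(3)=53.1580
t_2: node(2,0) S=64.6828 payoff=20.4772 vs cont=22.1317 → 22.1317 [wait]  node(2,1) S=95.7700 payoff=0.0000 vs cont=7.5886 → 7.5886 [wait]  node(2,2) S=141.7980 payoff=0.0000 vs cont=1.2478 → 1.2478 [wait]  ⇒ S*(2)=-
t_1: node(1,0) S=78.7062 payoff=6.4538 vs cont=14.6860 → 14.6860 [wait]  node(1,1) S=116.5332 payoff=0.0000 vs cont=4.3771 → 4.3771 [wait]  ⇒ S*(1)=-
t_0: node(0,0) S=95.7700 payoff=0.0000 vs cont=9.4251 → 9.4251 [wait]  ⇒ S*(0)=-

price = 9.4251
boundary = - - - 53.1580 43.6866 53.1580
tree:
9.4251
14.6860 4.3771
22.1317 7.5886 1.2478
32.0020 12.8157 2.5115 0.0000
41.4734 20.8472 5.0549 0.0000 0.0000
49.2573 32.0020 10.1740 0.0000 0.0000 0.0000
55.6542 41.4734 20.4772 0.0000 0.0000 0.0000 0.0000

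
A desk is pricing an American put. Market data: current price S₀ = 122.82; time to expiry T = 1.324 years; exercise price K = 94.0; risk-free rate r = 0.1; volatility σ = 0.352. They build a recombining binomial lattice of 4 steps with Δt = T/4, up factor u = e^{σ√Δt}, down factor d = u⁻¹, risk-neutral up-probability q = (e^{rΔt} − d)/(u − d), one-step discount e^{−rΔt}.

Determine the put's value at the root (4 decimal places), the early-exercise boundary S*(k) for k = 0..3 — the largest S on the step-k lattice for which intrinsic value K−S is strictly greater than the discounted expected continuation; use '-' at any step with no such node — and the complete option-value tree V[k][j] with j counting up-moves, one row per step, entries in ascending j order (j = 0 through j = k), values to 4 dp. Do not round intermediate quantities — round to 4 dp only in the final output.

price = 4.2455
boundary = - - - 66.8984
tree:
4.2455
8.1036 1.1211
15.0847 2.4765 0.0000
27.1016 5.4705 0.0000 0.0000
39.3658 12.0843 0.0000 0.0000 0.0000

Δt=0.33100, u=1.22448, d=0.81667, q=0.53207, disc=e^(-rΔt)=0.96744
k=4 terminal: V=max(K-S,0) → 39.3658 12.0843 0.0000 0.0000 0.0000
k=3: j=0 S=66.8984 intr=27.1016 cont=24.0411 V=27.1016[EX]; j=1 S=100.3040 intr=0.0000 cont=5.4705 V=5.4705[hold]; j=2 S=150.3904 intr=0.0000 cont=0.0000 V=0.0000[hold]; j=3 S=225.4874 intr=0.0000 cont=0.0000 V=0.0000[hold]  S*(3)=66.8984
k=2: j=0 S=81.9157 intr=12.0843 cont=15.0847 V=15.0847[hold]; j=1 S=122.8200 intr=0.0000 cont=2.4765 V=2.4765[hold]; j=2 S=184.1498 intr=0.0000 cont=0.0000 V=0.0000[hold]  S*(2)=-
k=1: j=0 S=100.3040 intr=0.0000 cont=8.1036 V=8.1036[hold]; j=1 S=150.3904 intr=0.0000 cont=1.1211 V=1.1211[hold]  S*(1)=-
k=0: j=0 S=122.8200 intr=0.0000 cont=4.2455 V=4.2455[hold]  S*(0)=-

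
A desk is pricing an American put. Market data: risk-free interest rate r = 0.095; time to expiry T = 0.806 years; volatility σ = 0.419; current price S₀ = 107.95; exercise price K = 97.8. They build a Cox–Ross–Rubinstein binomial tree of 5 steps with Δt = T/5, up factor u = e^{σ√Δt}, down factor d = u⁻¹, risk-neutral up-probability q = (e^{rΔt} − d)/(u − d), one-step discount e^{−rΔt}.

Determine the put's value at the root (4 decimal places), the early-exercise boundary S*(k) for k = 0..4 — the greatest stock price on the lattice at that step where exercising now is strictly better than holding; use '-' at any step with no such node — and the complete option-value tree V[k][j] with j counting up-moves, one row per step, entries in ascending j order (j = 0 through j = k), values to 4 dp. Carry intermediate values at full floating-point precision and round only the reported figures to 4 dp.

price = 8.5369
boundary = - - - 65.1691 77.1085
tree:
8.5369
13.8567 3.5566
21.7549 6.4989 0.7665
32.6309 11.7049 1.5683 0.0000
42.7215 20.6915 3.2086 0.0000 0.0000
51.2498 32.6309 6.5648 0.0000 0.0000 0.0000

params: Δt=0.16120 u=1.18321 d=0.84516 q=0.50369 e^(-rΔt)=0.98480
t_5 payoffs: 51.2498 32.6309 6.5648 0.0000 0.0000 0.0000
t_4: node(4,0) S=55.0785 payoff=42.7215 vs cont=41.2352 → 42.7215 [stop]  node(4,1) S=77.1085 payoff=20.6915 vs cont=19.2052 → 20.6915 [stop]  node(4,2) S=107.9500 payoff=0.0000 vs cont=3.2086 → 3.2086 [wait]  node(4,3) S=151.1273 payoff=0.0000 vs cont=0.0000 → 0.0000 [wait]  node(4,4) S=211.5746 payoff=0.0000 vs cont=0.0000 → 0.0000 [wait]  ⇒ S*(4)=77.1085
t_3: node(3,0) S=65.1691 payoff=32.6309 vs cont=31.1446 → 32.6309 [stop]  node(3,1) S=91.2352 payoff=6.5648 vs cont=11.7049 → 11.7049 [wait]  node(3,2) S=127.7270 payoff=0.0000 vs cont=1.5683 → 1.5683 [wait]  node(3,3) S=178.8147 payoff=0.0000 vs cont=0.0000 → 0.0000 [wait]  ⇒ S*(3)=65.1691
t_2: node(2,0) S=77.1085 payoff=20.6915 vs cont=21.7549 → 21.7549 [wait]  node(2,1) S=107.9500 payoff=0.0000 vs cont=6.4989 → 6.4989 [wait]  node(2,2) S=151.1273 payoff=0.0000 vs cont=0.7665 → 0.7665 [wait]  ⇒ S*(2)=-
t_1: node(1,0) S=91.2352 payoff=6.5648 vs cont=13.8567 → 13.8567 [wait]  node(1,1) S=127.7270 payoff=0.0000 vs cont=3.5566 → 3.5566 [wait]  ⇒ S*(1)=-
t_0: node(0,0) S=107.9500 payoff=0.0000 vs cont=8.5369 → 8.5369 [wait]  ⇒ S*(0)=-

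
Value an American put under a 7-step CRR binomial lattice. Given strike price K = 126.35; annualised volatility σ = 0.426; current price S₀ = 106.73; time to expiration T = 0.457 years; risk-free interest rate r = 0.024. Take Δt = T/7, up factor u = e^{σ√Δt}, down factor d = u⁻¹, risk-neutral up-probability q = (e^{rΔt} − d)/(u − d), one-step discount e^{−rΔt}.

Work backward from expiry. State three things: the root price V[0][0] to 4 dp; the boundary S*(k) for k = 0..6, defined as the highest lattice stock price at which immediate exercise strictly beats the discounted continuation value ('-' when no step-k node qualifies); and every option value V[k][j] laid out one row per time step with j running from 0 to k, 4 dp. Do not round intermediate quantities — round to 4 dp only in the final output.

price = 24.7984
boundary = - - - 76.9965 85.8505 95.7226 106.7300
tree:
24.7984
32.3063 16.7458
40.6752 23.3457 9.6508
49.3535 31.4068 14.6893 4.2240
57.2944 40.4995 21.6591 7.1867 1.0282
64.4163 49.3535 30.6274 12.0144 1.9803 0.0000
70.8037 57.2944 40.4995 19.6200 3.8144 0.0000 0.0000
76.5323 64.4163 49.3535 30.6274 7.3469 0.0000 0.0000 0.0000

Δt=0.06529, u=1.11499, d=0.89687, q=0.48000, disc=e^(-rΔt)=0.99843
k=7 terminal: V=max(K-S,0) → 76.5323 64.4163 49.3535 30.6274 7.3469 0.0000 0.0000 0.0000
k=6: j=0 S=55.5463 intr=70.8037 cont=70.6059 V=70.8037[EX]; j=1 S=69.0556 intr=57.2944 cont=57.0966 V=57.2944[EX]; j=2 S=85.8505 intr=40.4995 cont=40.3017 V=40.4995[EX]; j=3 S=106.7300 intr=19.6200 cont=19.4222 V=19.6200[EX]; j=4 S=132.6876 intr=0.0000 cont=3.8144 V=3.8144[hold]; j=5 S=164.9583 intr=0.0000 cont=0.0000 V=0.0000[hold]; j=6 S=205.0774 intr=0.0000 cont=0.0000 V=0.0000[hold]  S*(6)=106.7300
k=5: j=0 S=61.9337 intr=64.4163 cont=64.2185 V=64.4163[EX]; j=1 S=76.9965 intr=49.3535 cont=49.1557 V=49.3535[EX]; j=2 S=95.7226 intr=30.6274 cont=30.4296 V=30.6274[EX]; j=3 S=119.0031 intr=7.3469 cont=12.0144 V=12.0144[hold]; j=4 S=147.9456 intr=0.0000 cont=1.9803 V=1.9803[hold]; j=5 S=183.9272 intr=0.0000 cont=0.0000 V=0.0000[hold]  S*(5)=95.7226
k=4: j=0 S=69.0556 intr=57.2944 cont=57.0966 V=57.2944[EX]; j=1 S=85.8505 intr=40.4995 cont=40.3017 V=40.4995[EX]; j=2 S=106.7300 intr=19.6200 cont=21.6591 V=21.6591[hold]; j=3 S=132.6876 intr=0.0000 cont=7.1867 V=7.1867[hold]; j=4 S=164.9583 intr=0.0000 cont=1.0282 V=1.0282[hold]  S*(4)=85.8505
k=3: j=0 S=76.9965 intr=49.3535 cont=49.1557 V=49.3535[EX]; j=1 S=95.7226 intr=30.6274 cont=31.4068 V=31.4068[hold]; j=2 S=119.0031 intr=7.3469 cont=14.6893 V=14.6893[hold]; j=3 S=147.9456 intr=0.0000 cont=4.2240 V=4.2240[hold]  S*(3)=76.9965
k=2: j=0 S=85.8505 intr=40.4995 cont=40.6752 V=40.6752[hold]; j=1 S=106.7300 intr=19.6200 cont=23.3457 V=23.3457[hold]; j=2 S=132.6876 intr=0.0000 cont=9.6508 V=9.6508[hold]  S*(2)=-
k=1: j=0 S=95.7226 intr=30.6274 cont=32.3063 V=32.3063[hold]; j=1 S=119.0031 intr=7.3469 cont=16.7458 V=16.7458[hold]  S*(1)=-
k=0: j=0 S=106.7300 intr=19.6200 cont=24.7984 V=24.7984[hold]  S*(0)=-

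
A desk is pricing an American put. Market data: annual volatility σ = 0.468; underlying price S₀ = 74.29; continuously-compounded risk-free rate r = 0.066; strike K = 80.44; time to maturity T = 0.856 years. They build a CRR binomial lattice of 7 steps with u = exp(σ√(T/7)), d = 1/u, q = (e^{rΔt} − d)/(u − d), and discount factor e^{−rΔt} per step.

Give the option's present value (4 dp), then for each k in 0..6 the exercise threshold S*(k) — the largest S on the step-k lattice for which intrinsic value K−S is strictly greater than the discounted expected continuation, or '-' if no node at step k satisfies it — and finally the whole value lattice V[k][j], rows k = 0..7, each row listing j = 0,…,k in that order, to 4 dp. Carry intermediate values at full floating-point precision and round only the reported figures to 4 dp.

params: Δt=0.12229 u=1.17781 d=0.84903 q=0.48382 e^(-rΔt)=0.99196
t_7 payoffs: 56.8132 47.6641 34.9721 17.3653 0.0000 0.0000 0.0000 0.0000
t_6: node(6,0) S=27.8278 payoff=52.6122 vs cont=51.9656 → 52.6122 [stop]  node(6,1) S=38.6038 payoff=41.8362 vs cont=41.1896 → 41.8362 [stop]  node(6,2) S=53.5525 payoff=26.8875 vs cont=26.2409 → 26.8875 [stop]  node(6,3) S=74.2900 payoff=6.1500 vs cont=8.8915 → 8.8915 [wait]  node(6,4) S=103.0578 payoff=0.0000 vs cont=0.0000 → 0.0000 [wait]  node(6,5) S=142.9655 payoff=0.0000 vs cont=0.0000 → 0.0000 [wait]  node(6,6) S=198.3268 payoff=0.0000 vs cont=0.0000 → 0.0000 [wait]  ⇒ S*(6)=53.5525
t_5: node(5,0) S=32.7759 payoff=47.6641 vs cont=47.0175 → 47.6641 [stop]  node(5,1) S=45.4679 payoff=34.9721 vs cont=34.3255 → 34.9721 [stop]  node(5,2) S=63.0747 payoff=17.3653 vs cont=18.0344 → 18.0344 [wait]  node(5,3) S=87.4995 payoff=0.0000 vs cont=4.5527 → 4.5527 [wait]  node(5,4) S=121.3825 payoff=0.0000 vs cont=0.0000 → 0.0000 [wait]  node(5,5) S=168.3861 payoff=0.0000 vs cont=0.0000 → 0.0000 [wait]  ⇒ S*(5)=45.4679
t_4: node(4,0) S=38.6038 payoff=41.8362 vs cont=41.1896 → 41.8362 [stop]  node(4,1) S=53.5525 payoff=26.8875 vs cont=26.5620 → 26.8875 [stop]  node(4,2) S=74.2900 payoff=6.1500 vs cont=11.4191 → 11.4191 [wait]  node(4,3) S=103.0578 payoff=0.0000 vs cont=2.3311 → 2.3311 [wait]  node(4,4) S=142.9655 payoff=0.0000 vs cont=0.0000 → 0.0000 [wait]  ⇒ S*(4)=53.5525
t_3: node(3,0) S=45.4679 payoff=34.9721 vs cont=34.3255 → 34.9721 [stop]  node(3,1) S=63.0747 payoff=17.3653 vs cont=19.2475 → 19.2475 [wait]  node(3,2) S=87.4995 payoff=0.0000 vs cont=6.9657 → 6.9657 [wait]  node(3,3) S=121.3825 payoff=0.0000 vs cont=1.1936 → 1.1936 [wait]  ⇒ S*(3)=45.4679
t_2: node(2,0) S=53.5525 payoff=26.8875 vs cont=27.1442 → 27.1442 [wait]  node(2,1) S=74.2900 payoff=6.1500 vs cont=13.1983 → 13.1983 [wait]  node(2,2) S=103.0578 payoff=0.0000 vs cont=4.1394 → 4.1394 [wait]  ⇒ S*(2)=-
t_1: node(1,0) S=63.0747 payoff=17.3653 vs cont=20.2329 → 20.2329 [wait]  node(1,1) S=87.4995 payoff=0.0000 vs cont=8.7445 → 8.7445 [wait]  ⇒ S*(1)=-
t_0: node(0,0) S=74.2900 payoff=6.1500 vs cont=14.5566 → 14.5566 [wait]  ⇒ S*(0)=-

price = 14.5566
boundary = - - - 45.4679 53.5525 45.4679 53.5525
tree:
14.5566
20.2329 8.7445
27.1442 13.1983 4.1394
34.9721 19.2475 6.9657 1.1936
41.8362 26.8875 11.4191 2.3311 0.0000
47.6641 34.9721 18.0344 4.5527 0.0000 0.0000
52.6122 41.8362 26.8875 8.8915 0.0000 0.0000 0.0000
56.8132 47.6641 34.9721 17.3653 0.0000 0.0000 0.0000 0.0000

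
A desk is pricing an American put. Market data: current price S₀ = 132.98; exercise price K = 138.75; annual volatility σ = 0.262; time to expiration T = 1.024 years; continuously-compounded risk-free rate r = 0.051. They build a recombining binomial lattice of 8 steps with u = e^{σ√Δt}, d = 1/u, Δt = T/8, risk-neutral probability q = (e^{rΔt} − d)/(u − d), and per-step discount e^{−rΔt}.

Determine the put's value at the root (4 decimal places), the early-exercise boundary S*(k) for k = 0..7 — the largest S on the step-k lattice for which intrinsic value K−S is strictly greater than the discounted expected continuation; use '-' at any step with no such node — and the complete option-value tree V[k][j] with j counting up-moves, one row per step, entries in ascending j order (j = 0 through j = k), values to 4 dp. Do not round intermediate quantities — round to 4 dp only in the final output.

price = 14.5249
boundary = - - - 100.3828 110.2474 100.3828 110.2474 121.0814
tree:
14.5249
20.7692 8.7467
28.7489 13.4132 4.4013
38.3672 19.9301 7.3604 1.6313
47.3491 28.5026 11.9971 3.0258 0.3202
55.5274 38.3672 18.9145 5.5435 0.6597 0.0000
62.9739 47.3491 28.5026 9.9986 1.3592 0.0000 0.0000
69.7541 55.5274 38.3672 17.6686 2.8005 0.0000 0.0000 0.0000
75.9276 62.9739 47.3491 28.5026 5.7700 0.0000 0.0000 0.0000 0.0000

params: Δt=0.12800 u=1.09827 d=0.91052 q=0.51147 e^(-rΔt)=0.99349
t_8 payoffs: 75.9276 62.9739 47.3491 28.5026 5.7700 0.0000 0.0000 0.0000 0.0000
t_7: node(7,0) S=68.9959 payoff=69.7541 vs cont=68.8513 → 69.7541 [stop]  node(7,1) S=83.2226 payoff=55.5274 vs cont=54.6246 → 55.5274 [stop]  node(7,2) S=100.3828 payoff=38.3672 vs cont=37.4644 → 38.3672 [stop]  node(7,3) S=121.0814 payoff=17.6686 vs cont=16.7658 → 17.6686 [stop]  node(7,4) S=146.0479 payoff=0.0000 vs cont=2.8005 → 2.8005 [wait]  node(7,5) S=176.1625 payoff=0.0000 vs cont=0.0000 → 0.0000 [wait]  node(7,6) S=212.4865 payoff=0.0000 vs cont=0.0000 → 0.0000 [wait]  node(7,7) S=256.3005 payoff=0.0000 vs cont=0.0000 → 0.0000 [wait]  ⇒ S*(7)=121.0814
t_6: node(6,0) S=75.7761 payoff=62.9739 vs cont=62.0711 → 62.9739 [stop]  node(6,1) S=91.4009 payoff=47.3491 vs cont=46.4463 → 47.3491 [stop]  node(6,2) S=110.2474 payoff=28.5026 vs cont=27.5998 → 28.5026 [stop]  node(6,3) S=132.9800 payoff=5.7700 vs cont=9.9986 → 9.9986 [wait]  node(6,4) S=160.4000 payoff=0.0000 vs cont=1.3592 → 1.3592 [wait]  node(6,5) S=193.4739 payoff=0.0000 vs cont=0.0000 → 0.0000 [wait]  node(6,6) S=233.3675 payoff=0.0000 vs cont=0.0000 → 0.0000 [wait]  ⇒ S*(6)=110.2474
t_5: node(5,0) S=83.2226 payoff=55.5274 vs cont=54.6246 → 55.5274 [stop]  node(5,1) S=100.3828 payoff=38.3672 vs cont=37.4644 → 38.3672 [stop]  node(5,2) S=121.0814 payoff=17.6686 vs cont=18.9145 → 18.9145 [wait]  node(5,3) S=146.0479 payoff=0.0000 vs cont=5.5435 → 5.5435 [wait]  node(5,4) S=176.1625 payoff=0.0000 vs cont=0.6597 → 0.6597 [wait]  node(5,5) S=212.4865 payoff=0.0000 vs cont=0.0000 → 0.0000 [wait]  ⇒ S*(5)=100.3828
t_4: node(4,0) S=91.4009 payoff=47.3491 vs cont=46.4463 → 47.3491 [stop]  node(4,1) S=110.2474 payoff=28.5026 vs cont=28.2329 → 28.5026 [stop]  node(4,2) S=132.9800 payoff=5.7700 vs cont=11.9971 → 11.9971 [wait]  node(4,3) S=160.4000 payoff=0.0000 vs cont=3.0258 → 3.0258 [wait]  node(4,4) S=193.4739 payoff=0.0000 vs cont=0.3202 → 0.3202 [wait]  ⇒ S*(4)=110.2474
t_3: node(3,0) S=100.3828 payoff=38.3672 vs cont=37.4644 → 38.3672 [stop]  node(3,1) S=121.0814 payoff=17.6686 vs cont=19.9301 → 19.9301 [wait]  node(3,2) S=146.0479 payoff=0.0000 vs cont=7.3604 → 7.3604 [wait]  node(3,3) S=176.1625 payoff=0.0000 vs cont=1.6313 → 1.6313 [wait]  ⇒ S*(3)=100.3828
t_2: node(2,0) S=110.2474 payoff=28.5026 vs cont=28.7489 → 28.7489 [wait]  node(2,1) S=132.9800 payoff=5.7700 vs cont=13.4132 → 13.4132 [wait]  node(2,2) S=160.4000 payoff=0.0000 vs cont=4.4013 → 4.4013 [wait]  ⇒ S*(2)=-
t_1: node(1,0) S=121.0814 payoff=17.6686 vs cont=20.7692 → 20.7692 [wait]  node(1,1) S=146.0479 payoff=0.0000 vs cont=8.7467 → 8.7467 [wait]  ⇒ S*(1)=-
t_0: node(0,0) S=132.9800 payoff=5.7700 vs cont=14.5249 → 14.5249 [wait]  ⇒ S*(0)=-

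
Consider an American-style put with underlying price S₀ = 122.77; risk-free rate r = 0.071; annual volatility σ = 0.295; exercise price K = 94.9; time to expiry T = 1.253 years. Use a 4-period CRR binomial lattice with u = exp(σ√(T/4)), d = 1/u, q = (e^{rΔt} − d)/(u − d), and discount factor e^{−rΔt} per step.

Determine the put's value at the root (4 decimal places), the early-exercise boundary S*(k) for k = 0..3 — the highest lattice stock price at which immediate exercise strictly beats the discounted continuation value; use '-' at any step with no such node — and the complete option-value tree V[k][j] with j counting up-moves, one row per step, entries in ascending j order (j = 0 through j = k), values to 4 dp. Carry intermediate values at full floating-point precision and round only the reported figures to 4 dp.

price = 3.0140
boundary = - - - 74.8128
tree:
3.0140
5.7753 0.6606
10.8871 1.4268 0.0000
20.0872 3.0819 0.0000 0.0000
31.4735 6.6568 0.0000 0.0000 0.0000

Δt=0.31325  u=1.17952  d=0.84780  q=0.52661  discount=0.97800
step 4 (expiry): payoffs max(K−S,0) = 31.4735 6.6568 0.0000 0.0000 0.0000
step 3: (k=3,j=0): S=74.8128, (K−S)⁺=20.0872, hold=17.9998 ⇒ V=20.0872 exercise | (k=3,j=1): S=104.0847, (K−S)⁺=0.0000, hold=3.0819 ⇒ V=3.0819 continue | (k=3,j=2): S=144.8097, (K−S)⁺=0.0000, hold=0.0000 ⇒ V=0.0000 continue | (k=3,j=3): S=201.4691, (K−S)⁺=0.0000, hold=0.0000 ⇒ V=0.0000 continue  boundary S*=74.8128
step 2: (k=2,j=0): S=88.2432, (K−S)⁺=6.6568, hold=10.8871 ⇒ V=10.8871 continue | (k=2,j=1): S=122.7700, (K−S)⁺=0.0000, hold=1.4268 ⇒ V=1.4268 continue | (k=2,j=2): S=170.8060, (K−S)⁺=0.0000, hold=0.0000 ⇒ V=0.0000 continue  boundary S*=-
step 1: (k=1,j=0): S=104.0847, (K−S)⁺=0.0000, hold=5.7753 ⇒ V=5.7753 continue | (k=1,j=1): S=144.8097, (K−S)⁺=0.0000, hold=0.6606 ⇒ V=0.6606 continue  boundary S*=-
step 0: (k=0,j=0): S=122.7700, (K−S)⁺=0.0000, hold=3.0140 ⇒ V=3.0140 continue  boundary S*=-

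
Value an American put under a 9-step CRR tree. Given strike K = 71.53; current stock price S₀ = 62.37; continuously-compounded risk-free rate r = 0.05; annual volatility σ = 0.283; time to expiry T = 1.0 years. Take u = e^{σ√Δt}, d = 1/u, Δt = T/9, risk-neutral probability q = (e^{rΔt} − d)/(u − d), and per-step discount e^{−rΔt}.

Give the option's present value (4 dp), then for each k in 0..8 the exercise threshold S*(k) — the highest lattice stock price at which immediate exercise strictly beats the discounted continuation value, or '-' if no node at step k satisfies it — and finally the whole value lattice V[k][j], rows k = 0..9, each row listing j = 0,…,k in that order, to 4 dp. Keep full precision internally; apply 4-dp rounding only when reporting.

price = 11.4070
boundary = - - 51.6463 46.9970 51.6463 56.7554 51.6463 56.7554 62.3700
tree:
11.4070
15.2847 7.7456
19.8837 10.9616 4.6902
24.5330 15.0269 7.1120 2.3766
28.7637 19.8837 10.4493 3.9312 0.8846
32.6135 24.5330 14.7746 6.3402 1.6219 0.1743
36.1168 28.7637 19.8837 9.8957 2.9377 0.3547 0.0000
39.3047 32.6135 24.5330 14.7746 5.2398 0.7218 0.0000 0.0000
42.2057 36.1168 28.7637 19.8837 9.1600 1.4691 0.0000 0.0000 0.0000
44.8455 39.3047 32.6135 24.5330 14.7746 2.9900 0.0000 0.0000 0.0000 0.0000

Δt=0.11111, u=1.09893, d=0.90998, q=0.50592, disc=e^(-rΔt)=0.99446
k=9 terminal: V=max(K-S,0) → 44.8455 39.3047 32.6135 24.5330 14.7746 2.9900 0.0000 0.0000 0.0000 0.0000
k=8: j=0 S=29.3243 intr=42.2057 cont=41.8094 V=42.2057[EX]; j=1 S=35.4132 intr=36.1168 cont=35.7205 V=36.1168[EX]; j=2 S=42.7663 intr=28.7637 cont=28.3674 V=28.7637[EX]; j=3 S=51.6463 intr=19.8837 cont=19.4875 V=19.8837[EX]; j=4 S=62.3700 intr=9.1600 cont=8.7637 V=9.1600[EX]; j=5 S=75.3204 intr=0.0000 cont=1.4691 V=1.4691[hold]; j=6 S=90.9598 intr=0.0000 cont=0.0000 V=0.0000[hold]; j=7 S=109.8465 intr=0.0000 cont=0.0000 V=0.0000[hold]; j=8 S=132.6549 intr=0.0000 cont=0.0000 V=0.0000[hold]  S*(8)=62.3700
k=7: j=0 S=32.2253 intr=39.3047 cont=38.9084 V=39.3047[EX]; j=1 S=38.9165 intr=32.6135 cont=32.2172 V=32.6135[EX]; j=2 S=46.9970 intr=24.5330 cont=24.1367 V=24.5330[EX]; j=3 S=56.7554 intr=14.7746 cont=14.3783 V=14.7746[EX]; j=4 S=68.5400 intr=2.9900 cont=5.2398 V=5.2398[hold]; j=5 S=82.7715 intr=0.0000 cont=0.7218 V=0.7218[hold]; j=6 S=99.9581 intr=0.0000 cont=0.0000 V=0.0000[hold]; j=7 S=120.7132 intr=0.0000 cont=0.0000 V=0.0000[hold]  S*(7)=56.7554
k=6: j=0 S=35.4132 intr=36.1168 cont=35.7205 V=36.1168[EX]; j=1 S=42.7663 intr=28.7637 cont=28.3674 V=28.7637[EX]; j=2 S=51.6463 intr=19.8837 cont=19.4875 V=19.8837[EX]; j=3 S=62.3700 intr=9.1600 cont=9.8957 V=9.8957[hold]; j=4 S=75.3204 intr=0.0000 cont=2.9377 V=2.9377[hold]; j=5 S=90.9598 intr=0.0000 cont=0.3547 V=0.3547[hold]; j=6 S=109.8465 intr=0.0000 cont=0.0000 V=0.0000[hold]  S*(6)=51.6463
k=5: j=0 S=38.9165 intr=32.6135 cont=32.2172 V=32.6135[EX]; j=1 S=46.9970 intr=24.5330 cont=24.1367 V=24.5330[EX]; j=2 S=56.7554 intr=14.7746 cont=14.7484 V=14.7746[EX]; j=3 S=68.5400 intr=2.9900 cont=6.3402 V=6.3402[hold]; j=4 S=82.7715 intr=0.0000 cont=1.6219 V=1.6219[hold]; j=5 S=99.9581 intr=0.0000 cont=0.1743 V=0.1743[hold]  S*(5)=56.7554
k=4: j=0 S=42.7663 intr=28.7637 cont=28.3674 V=28.7637[EX]; j=1 S=51.6463 intr=19.8837 cont=19.4875 V=19.8837[EX]; j=2 S=62.3700 intr=9.1600 cont=10.4493 V=10.4493[hold]; j=3 S=75.3204 intr=0.0000 cont=3.9312 V=3.9312[hold]; j=4 S=90.9598 intr=0.0000 cont=0.8846 V=0.8846[hold]  S*(4)=51.6463
k=3: j=0 S=46.9970 intr=24.5330 cont=24.1367 V=24.5330[EX]; j=1 S=56.7554 intr=14.7746 cont=15.0269 V=15.0269[hold]; j=2 S=68.5400 intr=2.9900 cont=7.1120 V=7.1120[hold]; j=3 S=82.7715 intr=0.0000 cont=2.3766 V=2.3766[hold]  S*(3)=46.9970
k=2: j=0 S=51.6463 intr=19.8837 cont=19.6144 V=19.8837[EX]; j=1 S=62.3700 intr=9.1600 cont=10.9616 V=10.9616[hold]; j=2 S=75.3204 intr=0.0000 cont=4.6902 V=4.6902[hold]  S*(2)=51.6463
k=1: j=0 S=56.7554 intr=14.7746 cont=15.2847 V=15.2847[hold]; j=1 S=68.5400 intr=2.9900 cont=7.7456 V=7.7456[hold]  S*(1)=-
k=0: j=0 S=62.3700 intr=9.1600 cont=11.4070 V=11.4070[hold]  S*(0)=-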